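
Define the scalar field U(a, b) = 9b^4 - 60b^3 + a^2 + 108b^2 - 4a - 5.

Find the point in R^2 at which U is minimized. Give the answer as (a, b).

U(a,b) separates as P(a) + Q(b) − 5, so its minimum is min P + min Q − 5.
P'(a) = 2a - 4 vanishes at a ∈ {2}; Q'(b) = 36b(b - 3)(b - 2) vanishes at b ∈ {0, 2, 3}.
Local minima of P (where P''>0): P(2)=-4. Local minima of Q: Q(0)=0, Q(3)=81.
So the global minimum of U is P(2) + Q(0) − 5 = -4 + 0 − 5 = -9, attained at (2, 0).

(2, 0)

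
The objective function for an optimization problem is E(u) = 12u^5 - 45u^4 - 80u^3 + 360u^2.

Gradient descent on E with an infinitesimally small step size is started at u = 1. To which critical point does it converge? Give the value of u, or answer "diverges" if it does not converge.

E'(u) = 60u(u - 3)(u - 2)(u + 2), so E'(1) = 360.
Gradient descent moves in the -E' direction, i.e. u is decreasing.
The nearest critical point in that direction is u = 0, where E'' = 720 > 0 (a local minimum). The iterate converges there.

0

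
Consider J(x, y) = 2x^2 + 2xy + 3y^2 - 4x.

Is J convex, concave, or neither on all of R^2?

J is quadratic, so its Hessian is the constant matrix H = [[4, 2], [2, 6]].
det(H) = 20, tr(H) = 10.
det(H) > 0 and tr(H) > 0, so H is positive definite everywhere: convex.

convex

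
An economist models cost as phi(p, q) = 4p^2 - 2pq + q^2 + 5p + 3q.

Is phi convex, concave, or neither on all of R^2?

phi is quadratic, so its Hessian is the constant matrix H = [[8, -2], [-2, 2]].
det(H) = 12, tr(H) = 10.
det(H) > 0 and tr(H) > 0, so H is positive definite everywhere: convex.

convex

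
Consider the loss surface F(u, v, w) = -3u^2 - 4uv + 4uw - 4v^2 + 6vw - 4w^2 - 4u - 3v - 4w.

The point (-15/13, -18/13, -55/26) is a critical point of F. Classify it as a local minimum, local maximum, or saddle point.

The Hessian is constant: H = [[-6, -4, 4], [-4, -8, 6], [4, 6, -8]].
Leading principal minors: Δ₁ = -6, Δ₂ = 32, Δ₃ = -104.
The minors alternate sign starting negative (−, +, −), so H is negative definite: a local maximum.

local maximum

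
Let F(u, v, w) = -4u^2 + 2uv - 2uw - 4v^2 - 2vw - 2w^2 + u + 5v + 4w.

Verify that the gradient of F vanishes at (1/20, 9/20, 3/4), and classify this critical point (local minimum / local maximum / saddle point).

local maximum

∇F = (-8u + 2v - 2w + 1, 2u - 8v - 2w + 5, -2u - 2v - 4w + 4); substituting (1/20, 9/20, 3/4) gives ∇F = (0, 0, 0), so (1/20, 9/20, 3/4) is indeed a critical point.
The Hessian is constant: H = [[-8, 2, -2], [2, -8, -2], [-2, -2, -4]].
Leading principal minors: Δ₁ = -8, Δ₂ = 60, Δ₃ = -160.
The minors alternate sign starting negative (−, +, −), so H is negative definite: a local maximum.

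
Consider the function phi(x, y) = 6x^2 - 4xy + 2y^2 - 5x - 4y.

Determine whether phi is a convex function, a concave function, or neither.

phi is quadratic, so its Hessian is the constant matrix H = [[12, -4], [-4, 4]].
det(H) = 32, tr(H) = 16.
det(H) > 0 and tr(H) > 0, so H is positive definite everywhere: convex.

convex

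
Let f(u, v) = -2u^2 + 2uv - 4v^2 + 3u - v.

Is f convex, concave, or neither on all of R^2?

concave

f is quadratic, so its Hessian is the constant matrix H = [[-4, 2], [2, -8]].
det(H) = 28, tr(H) = -12.
det(H) > 0 and tr(H) < 0, so H is negative definite everywhere: concave.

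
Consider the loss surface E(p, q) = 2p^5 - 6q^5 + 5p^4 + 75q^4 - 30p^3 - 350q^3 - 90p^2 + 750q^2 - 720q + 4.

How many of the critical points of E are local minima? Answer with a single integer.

E separates as a function of p plus a function of q, so ∇E=0 decouples.
∂E/∂p = 10p(p - 3)(p + 2)(p + 3) = 0 at p ∈ {-3, -2, 0, 3}; ∂E/∂q = -30(q - 4)(q - 3)(q - 2)(q - 1) = 0 at q ∈ {1, 2, 3, 4}.
The Hessian is diagonal: diag(E_pp, E_qq). Second derivatives: E_pp(-3)=-180, E_pp(-2)=100, E_pp(0)=-180, E_pp(3)=900; E_qq(1)=180, E_qq(2)=-60, E_qq(3)=60, E_qq(4)=-180.
Local minima occur where both diagonal entries positive: (-2, 1), (-2, 3), (3, 1), (3, 3). Count: 4.

4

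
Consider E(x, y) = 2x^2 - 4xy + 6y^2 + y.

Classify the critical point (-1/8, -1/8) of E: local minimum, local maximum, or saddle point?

The Hessian of E is constant: H = [[4, -4], [-4, 12]].
det(H) = 4·12 − (-4)² = 32.
det(H) > 0 and tr(H) = 16 > 0, so H is positive definite and the point is a local minimum.

local minimum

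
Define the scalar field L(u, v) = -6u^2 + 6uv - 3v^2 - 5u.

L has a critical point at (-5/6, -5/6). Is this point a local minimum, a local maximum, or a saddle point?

The Hessian of L is constant: H = [[-12, 6], [6, -6]].
det(H) = (-12)·(-6) − 6² = 36.
det(H) > 0 and tr(H) = -18 < 0, so H is negative definite and the point is a local maximum.

local maximum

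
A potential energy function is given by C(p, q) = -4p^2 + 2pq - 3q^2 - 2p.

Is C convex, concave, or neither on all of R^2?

C is quadratic, so its Hessian is the constant matrix H = [[-8, 2], [2, -6]].
det(H) = 44, tr(H) = -14.
det(H) > 0 and tr(H) < 0, so H is negative definite everywhere: concave.

concave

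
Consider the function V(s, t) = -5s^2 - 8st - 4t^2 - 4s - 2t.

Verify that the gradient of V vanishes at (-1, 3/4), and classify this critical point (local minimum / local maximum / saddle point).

∇V = (-10s - 8t - 4, -8s - 8t - 2); substituting (-1, 3/4) gives ∇V = (0, 0), so (-1, 3/4) is indeed a critical point.
The Hessian of V is constant: H = [[-10, -8], [-8, -8]].
det(H) = (-10)·(-8) − (-8)² = 16.
det(H) > 0 and tr(H) = -18 < 0, so H is negative definite and the point is a local maximum.

local maximum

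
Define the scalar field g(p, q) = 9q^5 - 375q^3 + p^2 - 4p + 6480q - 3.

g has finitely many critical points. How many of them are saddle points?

g separates as a function of p plus a function of q, so ∇g=0 decouples.
∂g/∂p = 2(p - 2) = 0 at p ∈ {2}; ∂g/∂q = 45(q - 4)(q - 3)(q + 3)(q + 4) = 0 at q ∈ {-4, -3, 3, 4}.
The Hessian is diagonal: diag(g_pp, g_qq). Second derivatives: g_pp(2)=2; g_qq(-4)=-2520, g_qq(-3)=1890, g_qq(3)=-1890, g_qq(4)=2520.
Saddle points occur where the two diagonal entries have opposite signs: (2, -4), (2, 3). Count: 2.

2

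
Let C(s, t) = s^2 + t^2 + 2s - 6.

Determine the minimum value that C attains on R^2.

-7

C(s,t) separates as P(s) + Q(t) − 6, so its minimum is min P + min Q − 6.
P'(s) = 2s + 2 vanishes at s ∈ {-1}; Q'(t) = 2t vanishes at t ∈ {0}.
Local minima of P (where P''>0): P(-1)=-1. Local minima of Q: Q(0)=0.
So the global minimum of C is P(-1) + Q(0) − 6 = -1 + 0 − 6 = -7, attained at (-1, 0).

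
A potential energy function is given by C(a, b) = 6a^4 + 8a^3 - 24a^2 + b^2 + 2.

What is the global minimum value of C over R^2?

-62

C(a,b) separates as P(a) + Q(b) + 2, so its minimum is min P + min Q + 2.
P'(a) = 24a(a - 1)(a + 2) vanishes at a ∈ {-2, 0, 1}; Q'(b) = 2b vanishes at b ∈ {0}.
Local minima of P (where P''>0): P(-2)=-64, P(1)=-10. Local minima of Q: Q(0)=0.
So the global minimum of C is P(-2) + Q(0) + 2 = -64 + 0 + 2 = -62, attained at (-2, 0).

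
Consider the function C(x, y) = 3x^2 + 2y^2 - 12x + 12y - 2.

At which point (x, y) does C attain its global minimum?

(2, -3)

C(x,y) separates as P(x) + Q(y) − 2, so its minimum is min P + min Q − 2.
P'(x) = 6x - 12 vanishes at x ∈ {2}; Q'(y) = 4y + 12 vanishes at y ∈ {-3}.
Local minima of P (where P''>0): P(2)=-12. Local minima of Q: Q(-3)=-18.
So the global minimum of C is P(2) + Q(-3) − 2 = -12 − 18 − 2 = -32, attained at (2, -3).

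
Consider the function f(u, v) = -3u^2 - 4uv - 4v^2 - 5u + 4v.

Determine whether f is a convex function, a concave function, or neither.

concave

f is quadratic, so its Hessian is the constant matrix H = [[-6, -4], [-4, -8]].
det(H) = 32, tr(H) = -14.
det(H) > 0 and tr(H) < 0, so H is negative definite everywhere: concave.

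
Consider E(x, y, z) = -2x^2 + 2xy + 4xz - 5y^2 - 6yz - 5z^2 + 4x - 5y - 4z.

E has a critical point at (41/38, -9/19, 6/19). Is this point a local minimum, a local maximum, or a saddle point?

local maximum

The Hessian is constant: H = [[-4, 2, 4], [2, -10, -6], [4, -6, -10]].
Leading principal minors: Δ₁ = -4, Δ₂ = 36, Δ₃ = -152.
The minors alternate sign starting negative (−, +, −), so H is negative definite: a local maximum.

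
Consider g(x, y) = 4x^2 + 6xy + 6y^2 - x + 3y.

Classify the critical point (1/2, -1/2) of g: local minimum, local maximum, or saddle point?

The Hessian of g is constant: H = [[8, 6], [6, 12]].
det(H) = 8·12 − 6² = 60.
det(H) > 0 and tr(H) = 20 > 0, so H is positive definite and the point is a local minimum.

local minimum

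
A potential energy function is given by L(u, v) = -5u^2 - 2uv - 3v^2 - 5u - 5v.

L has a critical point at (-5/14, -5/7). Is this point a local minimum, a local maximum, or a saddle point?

local maximum

The Hessian of L is constant: H = [[-10, -2], [-2, -6]].
det(H) = (-10)·(-6) − (-2)² = 56.
det(H) > 0 and tr(H) = -16 < 0, so H is negative definite and the point is a local maximum.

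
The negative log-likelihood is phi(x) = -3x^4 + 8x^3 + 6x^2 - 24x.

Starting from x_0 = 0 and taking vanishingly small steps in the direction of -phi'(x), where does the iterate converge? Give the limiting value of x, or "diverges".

1

phi'(x) = -12(x - 2)(x - 1)(x + 1), so phi'(0) = -24.
Gradient descent moves in the -phi' direction, i.e. x is increasing.
The nearest critical point in that direction is x = 1, where phi'' = 24 > 0 (a local minimum). The iterate converges there.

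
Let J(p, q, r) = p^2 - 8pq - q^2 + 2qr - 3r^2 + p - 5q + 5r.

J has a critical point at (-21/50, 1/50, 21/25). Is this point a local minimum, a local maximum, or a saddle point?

The Hessian is constant: H = [[2, -8, 0], [-8, -2, 2], [0, 2, -6]].
Leading principal minors: Δ₁ = 2, Δ₂ = -68, Δ₃ = 400.
The minors fit neither the all-positive nor the alternating-sign pattern, so H is indefinite: a saddle point.

saddle point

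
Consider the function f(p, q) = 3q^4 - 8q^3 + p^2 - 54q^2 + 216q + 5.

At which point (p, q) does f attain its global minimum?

f(p,q) separates as A(p) + B(q) + 5, so its minimum is min A + min B + 5.
A'(p) = 2p vanishes at p ∈ {0}; B'(q) = 12(q - 3)(q - 2)(q + 3) vanishes at q ∈ {-3, 2, 3}.
Local minima of A (where A''>0): A(0)=0. Local minima of B: B(-3)=-675, B(3)=189.
So the global minimum of f is A(0) + B(-3) + 5 = 0 − 675 + 5 = -670, attained at (0, -3).

(0, -3)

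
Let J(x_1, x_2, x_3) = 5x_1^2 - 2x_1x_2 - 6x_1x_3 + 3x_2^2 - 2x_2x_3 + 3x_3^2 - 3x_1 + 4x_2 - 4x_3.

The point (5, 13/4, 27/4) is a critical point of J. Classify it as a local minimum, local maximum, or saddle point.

local minimum

The Hessian is constant: H = [[10, -2, -6], [-2, 6, -2], [-6, -2, 6]].
Leading principal minors: Δ₁ = 10, Δ₂ = 56, Δ₃ = 32.
All leading minors are positive, so H is positive definite: a local minimum.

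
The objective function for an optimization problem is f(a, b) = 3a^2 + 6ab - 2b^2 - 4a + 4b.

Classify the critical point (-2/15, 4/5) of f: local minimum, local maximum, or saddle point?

The Hessian of f is constant: H = [[6, 6], [6, -4]].
det(H) = 6·(-4) − 6² = -60.
Since det(H) < 0, H is indefinite and the critical point is a saddle point.

saddle point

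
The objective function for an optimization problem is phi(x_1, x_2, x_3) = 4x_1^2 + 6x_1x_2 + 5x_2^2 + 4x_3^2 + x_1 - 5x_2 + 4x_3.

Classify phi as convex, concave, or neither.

phi is quadratic, so its Hessian is the constant matrix H = [[8, 6, 0], [6, 10, 0], [0, 0, 8]].
Leading principal minors: 8, 44, 352.
All positive ⇒ H ≻ 0 ⇒ convex.

convex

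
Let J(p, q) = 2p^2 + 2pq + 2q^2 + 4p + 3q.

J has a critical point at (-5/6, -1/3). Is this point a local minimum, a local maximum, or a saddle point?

local minimum

The Hessian of J is constant: H = [[4, 2], [2, 4]].
det(H) = 4·4 − 2² = 12.
det(H) > 0 and tr(H) = 8 > 0, so H is positive definite and the point is a local minimum.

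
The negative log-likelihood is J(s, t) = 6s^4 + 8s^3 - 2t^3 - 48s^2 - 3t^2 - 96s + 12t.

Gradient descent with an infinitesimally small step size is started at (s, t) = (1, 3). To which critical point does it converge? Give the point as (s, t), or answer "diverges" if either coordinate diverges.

diverges

J is separable, so gradient descent decouples: s follows -∂J/∂s, t follows -∂J/∂t.
∂J/∂s = 24(s - 2)(s + 1)(s + 2); at s=1 this is -144, so s increases.
∂J/∂t = -6(t - 1)(t + 2); at t=3 this is -60, so t increases.
The t-coordinate has no critical point in that direction and runs off to infinity.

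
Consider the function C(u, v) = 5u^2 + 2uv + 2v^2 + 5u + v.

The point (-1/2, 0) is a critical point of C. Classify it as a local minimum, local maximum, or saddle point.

local minimum

The Hessian of C is constant: H = [[10, 2], [2, 4]].
det(H) = 10·4 − 2² = 36.
det(H) > 0 and tr(H) = 14 > 0, so H is positive definite and the point is a local minimum.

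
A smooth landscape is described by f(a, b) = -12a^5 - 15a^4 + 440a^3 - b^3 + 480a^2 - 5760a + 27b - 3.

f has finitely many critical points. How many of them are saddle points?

f separates as a function of a plus a function of b, so ∇f=0 decouples.
∂f/∂a = -60(a - 4)(a - 2)(a + 3)(a + 4) = 0 at a ∈ {-4, -3, 2, 4}; ∂f/∂b = -3(b - 3)(b + 3) = 0 at b ∈ {-3, 3}.
The Hessian is diagonal: diag(f_aa, f_bb). Second derivatives: f_aa(-4)=2880, f_aa(-3)=-2100, f_aa(2)=3600, f_aa(4)=-6720; f_bb(-3)=18, f_bb(3)=-18.
Saddle points occur where the two diagonal entries have opposite signs: (-4, 3), (-3, -3), (2, 3), (4, -3). Count: 4.

4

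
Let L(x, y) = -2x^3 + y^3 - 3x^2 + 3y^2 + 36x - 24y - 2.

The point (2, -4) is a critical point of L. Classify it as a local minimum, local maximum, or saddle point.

The mixed partial ∂²L/∂x∂y is 0, so the Hessian at any point is diag(L_xx, L_yy) = diag(-6(2x + 1), 6(y + 1)).
At (2, -4): H = diag(-30, -18).
Both eigenvalues are negative, so H is negative definite: a local maximum.

local maximum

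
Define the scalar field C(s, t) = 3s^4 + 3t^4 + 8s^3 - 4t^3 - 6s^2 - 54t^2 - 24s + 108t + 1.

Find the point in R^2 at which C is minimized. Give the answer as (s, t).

(1, -3)

C(s,t) separates as P(s) + Q(t) + 1, so its minimum is min P + min Q + 1.
P'(s) = 12(s - 1)(s + 1)(s + 2) vanishes at s ∈ {-2, -1, 1}; Q'(t) = 12(t - 3)(t - 1)(t + 3) vanishes at t ∈ {-3, 1, 3}.
Local minima of P (where P''>0): P(-2)=8, P(1)=-19. Local minima of Q: Q(-3)=-459, Q(3)=-27.
So the global minimum of C is P(1) + Q(-3) + 1 = -19 − 459 + 1 = -477, attained at (1, -3).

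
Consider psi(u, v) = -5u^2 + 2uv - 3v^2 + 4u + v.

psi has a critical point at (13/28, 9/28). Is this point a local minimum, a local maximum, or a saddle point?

local maximum

The Hessian of psi is constant: H = [[-10, 2], [2, -6]].
det(H) = (-10)·(-6) − 2² = 56.
det(H) > 0 and tr(H) = -16 < 0, so H is negative definite and the point is a local maximum.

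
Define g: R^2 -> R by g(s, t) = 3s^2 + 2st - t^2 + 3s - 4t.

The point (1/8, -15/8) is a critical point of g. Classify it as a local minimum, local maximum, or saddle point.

The Hessian of g is constant: H = [[6, 2], [2, -2]].
det(H) = 6·(-2) − 2² = -16.
Since det(H) < 0, H is indefinite and the critical point is a saddle point.

saddle point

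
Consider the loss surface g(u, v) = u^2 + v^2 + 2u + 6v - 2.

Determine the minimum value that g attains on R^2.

g(u,v) separates as P(u) + Q(v) − 2, so its minimum is min P + min Q − 2.
P'(u) = 2u + 2 vanishes at u ∈ {-1}; Q'(v) = 2v + 6 vanishes at v ∈ {-3}.
Local minima of P (where P''>0): P(-1)=-1. Local minima of Q: Q(-3)=-9.
So the global minimum of g is P(-1) + Q(-3) − 2 = -1 − 9 − 2 = -12, attained at (-1, -3).

-12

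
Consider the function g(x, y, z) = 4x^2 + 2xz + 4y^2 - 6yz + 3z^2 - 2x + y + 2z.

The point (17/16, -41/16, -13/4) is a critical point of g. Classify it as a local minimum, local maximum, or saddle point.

The Hessian is constant: H = [[8, 0, 2], [0, 8, -6], [2, -6, 6]].
Leading principal minors: Δ₁ = 8, Δ₂ = 64, Δ₃ = 64.
All leading minors are positive, so H is positive definite: a local minimum.

local minimum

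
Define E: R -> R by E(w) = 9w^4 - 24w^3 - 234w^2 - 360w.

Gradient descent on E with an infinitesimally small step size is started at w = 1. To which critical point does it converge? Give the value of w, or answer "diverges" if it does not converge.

E'(w) = 36(w - 5)(w + 1)(w + 2), so E'(1) = -864.
Gradient descent moves in the -E' direction, i.e. w is increasing.
The nearest critical point in that direction is w = 5, where E'' = 1512 > 0 (a local minimum). The iterate converges there.

5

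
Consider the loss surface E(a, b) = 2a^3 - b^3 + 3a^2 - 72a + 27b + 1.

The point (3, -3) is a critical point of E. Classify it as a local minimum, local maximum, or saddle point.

The mixed partial ∂²E/∂a∂b is 0, so the Hessian at any point is diag(E_aa, E_bb) = diag(6(2a + 1), -6b).
At (3, -3): H = diag(42, 18).
Both eigenvalues are positive, so H is positive definite: a local minimum.

local minimum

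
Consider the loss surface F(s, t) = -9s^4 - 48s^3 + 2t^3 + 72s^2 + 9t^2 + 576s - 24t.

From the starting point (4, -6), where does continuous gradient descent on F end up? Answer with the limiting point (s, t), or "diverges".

F is separable, so gradient descent decouples: s follows -∂F/∂s, t follows -∂F/∂t.
∂F/∂s = -36(s - 2)(s + 2)(s + 4); at s=4 this is -3456, so s increases.
∂F/∂t = 6(t - 1)(t + 4); at t=-6 this is 84, so t decreases.
The s-coordinate has no critical point in that direction and runs off to infinity.

diverges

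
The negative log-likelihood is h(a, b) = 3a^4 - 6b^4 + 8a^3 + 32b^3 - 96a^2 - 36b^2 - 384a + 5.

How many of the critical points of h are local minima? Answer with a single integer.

2

h separates as a function of a plus a function of b, so ∇h=0 decouples.
∂h/∂a = 12(a - 4)(a + 2)(a + 4) = 0 at a ∈ {-4, -2, 4}; ∂h/∂b = -24b(b - 3)(b - 1) = 0 at b ∈ {0, 1, 3}.
The Hessian is diagonal: diag(h_aa, h_bb). Second derivatives: h_aa(-4)=192, h_aa(-2)=-144, h_aa(4)=576; h_bb(0)=-72, h_bb(1)=48, h_bb(3)=-144.
Local minima occur where both diagonal entries positive: (-4, 1), (4, 1). Count: 2.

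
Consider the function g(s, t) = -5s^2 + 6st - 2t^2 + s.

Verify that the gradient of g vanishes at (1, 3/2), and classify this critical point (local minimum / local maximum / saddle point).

local maximum

∇g = (-10s + 6t + 1, 6s - 4t); substituting (1, 3/2) gives ∇g = (0, 0), so (1, 3/2) is indeed a critical point.
The Hessian of g is constant: H = [[-10, 6], [6, -4]].
det(H) = (-10)·(-4) − 6² = 4.
det(H) > 0 and tr(H) = -14 < 0, so H is negative definite and the point is a local maximum.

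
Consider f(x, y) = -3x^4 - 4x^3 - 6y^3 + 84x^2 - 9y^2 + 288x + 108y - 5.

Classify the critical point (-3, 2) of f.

The mixed partial ∂²f/∂x∂y is 0, so the Hessian at any point is diag(f_xx, f_yy) = diag(12(-3x^2 - 2x + 14), -18(2y + 1)).
At (-3, 2): H = diag(-84, -90).
Both eigenvalues are negative, so H is negative definite: a local maximum.

local maximum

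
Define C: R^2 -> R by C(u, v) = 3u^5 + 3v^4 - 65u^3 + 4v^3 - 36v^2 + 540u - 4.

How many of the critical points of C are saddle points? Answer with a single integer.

C separates as a function of u plus a function of v, so ∇C=0 decouples.
∂C/∂u = 15(u - 3)(u - 2)(u + 2)(u + 3) = 0 at u ∈ {-3, -2, 2, 3}; ∂C/∂v = 12v(v - 2)(v + 3) = 0 at v ∈ {-3, 0, 2}.
The Hessian is diagonal: diag(C_uu, C_vv). Second derivatives: C_uu(-3)=-450, C_uu(-2)=300, C_uu(2)=-300, C_uu(3)=450; C_vv(-3)=180, C_vv(0)=-72, C_vv(2)=120.
Saddle points occur where the two diagonal entries have opposite signs: (-3, -3), (-3, 2), (-2, 0), (2, -3), (2, 2), (3, 0). Count: 6.

6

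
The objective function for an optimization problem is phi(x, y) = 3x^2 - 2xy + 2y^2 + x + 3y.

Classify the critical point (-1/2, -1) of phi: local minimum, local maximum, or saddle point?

local minimum

The Hessian of phi is constant: H = [[6, -2], [-2, 4]].
det(H) = 6·4 − (-2)² = 20.
det(H) > 0 and tr(H) = 10 > 0, so H is positive definite and the point is a local minimum.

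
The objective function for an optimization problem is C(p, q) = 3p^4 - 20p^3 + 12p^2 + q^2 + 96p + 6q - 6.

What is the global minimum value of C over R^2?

C(p,q) separates as A(p) + B(q) − 6, so its minimum is min A + min B − 6.
A'(p) = 12(p - 4)(p - 2)(p + 1) vanishes at p ∈ {-1, 2, 4}; B'(q) = 2q + 6 vanishes at q ∈ {-3}.
Local minima of A (where A''>0): A(-1)=-61, A(4)=64. Local minima of B: B(-3)=-9.
So the global minimum of C is A(-1) + B(-3) − 6 = -61 − 9 − 6 = -76, attained at (-1, -3).

-76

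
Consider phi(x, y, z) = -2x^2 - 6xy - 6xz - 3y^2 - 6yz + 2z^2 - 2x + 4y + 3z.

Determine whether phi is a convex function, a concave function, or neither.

neither

phi is quadratic, so its Hessian is the constant matrix H = [[-4, -6, -6], [-6, -6, -6], [-6, -6, 4]].
Leading principal minors: -4, -12, -120.
Neither pattern holds ⇒ H is indefinite ⇒ neither convex nor concave.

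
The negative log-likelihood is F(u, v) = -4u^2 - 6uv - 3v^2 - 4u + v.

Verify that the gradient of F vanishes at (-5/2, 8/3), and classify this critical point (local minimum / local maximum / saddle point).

∇F = (-8u - 6v - 4, -6u - 6v + 1); substituting (-5/2, 8/3) gives ∇F = (0, 0), so (-5/2, 8/3) is indeed a critical point.
The Hessian of F is constant: H = [[-8, -6], [-6, -6]].
det(H) = (-8)·(-6) − (-6)² = 12.
det(H) > 0 and tr(H) = -14 < 0, so H is negative definite and the point is a local maximum.

local maximum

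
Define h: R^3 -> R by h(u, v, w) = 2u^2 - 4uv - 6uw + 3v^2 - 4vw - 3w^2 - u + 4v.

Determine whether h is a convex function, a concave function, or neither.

h is quadratic, so its Hessian is the constant matrix H = [[4, -4, -6], [-4, 6, -4], [-6, -4, -6]].
Leading principal minors: 4, 8, -520.
Neither pattern holds ⇒ H is indefinite ⇒ neither convex nor concave.

neither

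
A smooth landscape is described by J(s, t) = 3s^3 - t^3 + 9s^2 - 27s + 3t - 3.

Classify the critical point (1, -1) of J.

local minimum

The mixed partial ∂²J/∂s∂t is 0, so the Hessian at any point is diag(J_ss, J_tt) = diag(18(s + 1), -6t).
At (1, -1): H = diag(36, 6).
Both eigenvalues are positive, so H is positive definite: a local minimum.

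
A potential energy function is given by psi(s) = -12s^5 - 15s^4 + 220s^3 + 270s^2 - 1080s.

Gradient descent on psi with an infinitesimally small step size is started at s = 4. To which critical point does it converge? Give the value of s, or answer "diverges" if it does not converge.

psi'(s) = -60(s - 3)(s - 1)(s + 2)(s + 3), so psi'(4) = -7560.
Gradient descent moves in the -psi' direction, i.e. s is increasing.
There is no critical point above s=4, and psi' keeps the same sign, so the iterate runs off to +∞.

diverges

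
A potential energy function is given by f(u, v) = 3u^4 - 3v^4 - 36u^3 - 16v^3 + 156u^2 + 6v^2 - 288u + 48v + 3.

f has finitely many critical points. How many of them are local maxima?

2

f separates as a function of u plus a function of v, so ∇f=0 decouples.
∂f/∂u = 12(u - 4)(u - 3)(u - 2) = 0 at u ∈ {2, 3, 4}; ∂f/∂v = -12(v - 1)(v + 1)(v + 4) = 0 at v ∈ {-4, -1, 1}.
The Hessian is diagonal: diag(f_uu, f_vv). Second derivatives: f_uu(2)=24, f_uu(3)=-12, f_uu(4)=24; f_vv(-4)=-180, f_vv(-1)=72, f_vv(1)=-120.
Local maxima occur where both diagonal entries negative: (3, -4), (3, 1). Count: 2.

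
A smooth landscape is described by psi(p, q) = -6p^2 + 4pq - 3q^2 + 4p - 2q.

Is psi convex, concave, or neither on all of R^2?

psi is quadratic, so its Hessian is the constant matrix H = [[-12, 4], [4, -6]].
det(H) = 56, tr(H) = -18.
det(H) > 0 and tr(H) < 0, so H is negative definite everywhere: concave.

concave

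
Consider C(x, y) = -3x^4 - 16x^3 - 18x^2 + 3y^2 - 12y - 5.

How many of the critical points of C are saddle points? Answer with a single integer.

2

C separates as a function of x plus a function of y, so ∇C=0 decouples.
∂C/∂x = -12x(x + 1)(x + 3) = 0 at x ∈ {-3, -1, 0}; ∂C/∂y = 6(y - 2) = 0 at y ∈ {2}.
The Hessian is diagonal: diag(C_xx, C_yy). Second derivatives: C_xx(-3)=-72, C_xx(-1)=24, C_xx(0)=-36; C_yy(2)=6.
Saddle points occur where the two diagonal entries have opposite signs: (-3, 2), (0, 2). Count: 2.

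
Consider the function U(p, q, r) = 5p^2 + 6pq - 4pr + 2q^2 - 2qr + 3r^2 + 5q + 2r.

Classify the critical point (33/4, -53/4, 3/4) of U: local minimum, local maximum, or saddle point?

The Hessian is constant: H = [[10, 6, -4], [6, 4, -2], [-4, -2, 6]].
Leading principal minors: Δ₁ = 10, Δ₂ = 4, Δ₃ = 16.
All leading minors are positive, so H is positive definite: a local minimum.

local minimum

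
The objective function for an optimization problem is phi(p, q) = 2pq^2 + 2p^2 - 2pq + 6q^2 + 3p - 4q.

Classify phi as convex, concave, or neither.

neither

The term 2pq^2 is cubic, so the Hessian is not constant.
∂²phi/∂q² = 4p + 12, which takes both signs as p varies (negative for sufficiently negative p). A diagonal entry of the Hessian changing sign means the Hessian is neither positive- nor negative-semidefinite on all of R^2.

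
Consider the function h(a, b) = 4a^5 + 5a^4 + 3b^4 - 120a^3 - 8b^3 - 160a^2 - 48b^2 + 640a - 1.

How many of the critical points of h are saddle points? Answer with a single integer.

6

h separates as a function of a plus a function of b, so ∇h=0 decouples.
∂h/∂a = 20(a - 4)(a - 1)(a + 2)(a + 4) = 0 at a ∈ {-4, -2, 1, 4}; ∂h/∂b = 12b(b - 4)(b + 2) = 0 at b ∈ {-2, 0, 4}.
The Hessian is diagonal: diag(h_aa, h_bb). Second derivatives: h_aa(-4)=-1600, h_aa(-2)=720, h_aa(1)=-900, h_aa(4)=2880; h_bb(-2)=144, h_bb(0)=-96, h_bb(4)=288.
Saddle points occur where the two diagonal entries have opposite signs: (-4, -2), (-4, 4), (-2, 0), (1, -2), (1, 4), (4, 0). Count: 6.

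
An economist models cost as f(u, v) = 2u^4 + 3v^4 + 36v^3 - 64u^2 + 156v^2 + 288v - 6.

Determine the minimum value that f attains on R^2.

-710

f(u,v) separates as P(u) + Q(v) − 6, so its minimum is min P + min Q − 6.
P'(u) = 8u(u - 4)(u + 4) vanishes at u ∈ {-4, 0, 4}; Q'(v) = 12(v + 2)(v + 3)(v + 4) vanishes at v ∈ {-4, -3, -2}.
Local minima of P (where P''>0): P(-4)=-512, P(4)=-512. Local minima of Q: Q(-4)=-192, Q(-2)=-192.
So the global minimum of f is P(-4) + Q(-4) − 6 = -512 − 192 − 6 = -710, attained at (-4, -4).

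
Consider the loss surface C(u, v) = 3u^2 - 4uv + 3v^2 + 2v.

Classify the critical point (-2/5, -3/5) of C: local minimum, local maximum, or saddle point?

local minimum

The Hessian of C is constant: H = [[6, -4], [-4, 6]].
det(H) = 6·6 − (-4)² = 20.
det(H) > 0 and tr(H) = 12 > 0, so H is positive definite and the point is a local minimum.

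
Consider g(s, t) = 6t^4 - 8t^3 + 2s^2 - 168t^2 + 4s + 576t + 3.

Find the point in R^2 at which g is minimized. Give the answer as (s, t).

g(s,t) separates as P(s) + Q(t) + 3, so its minimum is min P + min Q + 3.
P'(s) = 4s + 4 vanishes at s ∈ {-1}; Q'(t) = 24(t - 3)(t - 2)(t + 4) vanishes at t ∈ {-4, 2, 3}.
Local minima of P (where P''>0): P(-1)=-2. Local minima of Q: Q(-4)=-2944, Q(3)=486.
So the global minimum of g is P(-1) + Q(-4) + 3 = -2 − 2944 + 3 = -2943, attained at (-1, -4).

(-1, -4)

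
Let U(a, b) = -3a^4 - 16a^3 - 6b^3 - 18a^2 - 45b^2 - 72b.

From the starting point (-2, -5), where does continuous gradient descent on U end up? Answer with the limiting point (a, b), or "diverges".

(-1, -4)

U is separable, so gradient descent decouples: a follows -∂U/∂a, b follows -∂U/∂b.
∂U/∂a = -12a(a + 1)(a + 3); at a=-2 this is -24, so a increases.
∂U/∂b = -18(b + 1)(b + 4); at b=-5 this is -72, so b increases.
a converges to its nearest critical value -1 (a local min of the a-part); b converges to -4. The iterate converges to (-1, -4).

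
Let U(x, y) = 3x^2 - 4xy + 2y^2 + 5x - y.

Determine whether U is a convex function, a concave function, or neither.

convex

U is quadratic, so its Hessian is the constant matrix H = [[6, -4], [-4, 4]].
det(H) = 8, tr(H) = 10.
det(H) > 0 and tr(H) > 0, so H is positive definite everywhere: convex.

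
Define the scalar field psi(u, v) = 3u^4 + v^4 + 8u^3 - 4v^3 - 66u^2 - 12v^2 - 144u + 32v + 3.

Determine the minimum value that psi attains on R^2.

-628

psi(u,v) separates as P(u) + Q(v) + 3, so its minimum is min P + min Q + 3.
P'(u) = 12(u - 3)(u + 1)(u + 4) vanishes at u ∈ {-4, -1, 3}; Q'(v) = 4(v - 4)(v - 1)(v + 2) vanishes at v ∈ {-2, 1, 4}.
Local minima of P (where P''>0): P(-4)=-224, P(3)=-567. Local minima of Q: Q(-2)=-64, Q(4)=-64.
So the global minimum of psi is P(3) + Q(-2) + 3 = -567 − 64 + 3 = -628, attained at (3, -2).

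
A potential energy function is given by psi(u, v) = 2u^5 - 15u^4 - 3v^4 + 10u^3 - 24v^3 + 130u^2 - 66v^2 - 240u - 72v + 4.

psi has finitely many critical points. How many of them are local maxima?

psi separates as a function of u plus a function of v, so ∇psi=0 decouples.
∂psi/∂u = 10(u - 4)(u - 3)(u - 1)(u + 2) = 0 at u ∈ {-2, 1, 3, 4}; ∂psi/∂v = -12(v + 1)(v + 2)(v + 3) = 0 at v ∈ {-3, -2, -1}.
The Hessian is diagonal: diag(psi_uu, psi_vv). Second derivatives: psi_uu(-2)=-900, psi_uu(1)=180, psi_uu(3)=-100, psi_uu(4)=180; psi_vv(-3)=-24, psi_vv(-2)=12, psi_vv(-1)=-24.
Local maxima occur where both diagonal entries negative: (-2, -3), (-2, -1), (3, -3), (3, -1). Count: 4.

4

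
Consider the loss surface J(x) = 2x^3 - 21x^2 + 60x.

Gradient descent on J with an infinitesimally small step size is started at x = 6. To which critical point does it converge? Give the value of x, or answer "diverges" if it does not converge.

5

J'(x) = 6(x - 5)(x - 2), so J'(6) = 24.
Gradient descent moves in the -J' direction, i.e. x is decreasing.
The nearest critical point in that direction is x = 5, where J'' = 18 > 0 (a local minimum). The iterate converges there.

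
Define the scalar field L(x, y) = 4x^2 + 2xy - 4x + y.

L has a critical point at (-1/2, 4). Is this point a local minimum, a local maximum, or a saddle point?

The Hessian of L is constant: H = [[8, 2], [2, 0]].
det(H) = 8·0 − 2² = -4.
Since det(H) < 0, H is indefinite and the critical point is a saddle point.

saddle point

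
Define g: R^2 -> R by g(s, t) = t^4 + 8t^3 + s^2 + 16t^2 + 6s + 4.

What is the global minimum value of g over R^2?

g(s,t) separates as P(s) + Q(t) + 4, so its minimum is min P + min Q + 4.
P'(s) = 2s + 6 vanishes at s ∈ {-3}; Q'(t) = 4t(t + 2)(t + 4) vanishes at t ∈ {-4, -2, 0}.
Local minima of P (where P''>0): P(-3)=-9. Local minima of Q: Q(-4)=0, Q(0)=0.
So the global minimum of g is P(-3) + Q(-4) + 4 = -9 + 0 + 4 = -5, attained at (-3, -4).

-5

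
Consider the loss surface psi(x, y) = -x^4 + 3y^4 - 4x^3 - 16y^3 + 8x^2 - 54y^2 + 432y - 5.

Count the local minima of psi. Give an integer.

psi separates as a function of x plus a function of y, so ∇psi=0 decouples.
∂psi/∂x = -4x(x - 1)(x + 4) = 0 at x ∈ {-4, 0, 1}; ∂psi/∂y = 12(y - 4)(y - 3)(y + 3) = 0 at y ∈ {-3, 3, 4}.
The Hessian is diagonal: diag(psi_xx, psi_yy). Second derivatives: psi_xx(-4)=-80, psi_xx(0)=16, psi_xx(1)=-20; psi_yy(-3)=504, psi_yy(3)=-72, psi_yy(4)=84.
Local minima occur where both diagonal entries positive: (0, -3), (0, 4). Count: 2.

2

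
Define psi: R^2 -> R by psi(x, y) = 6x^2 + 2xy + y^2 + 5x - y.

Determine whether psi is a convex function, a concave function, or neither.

convex

psi is quadratic, so its Hessian is the constant matrix H = [[12, 2], [2, 2]].
det(H) = 20, tr(H) = 14.
det(H) > 0 and tr(H) > 0, so H is positive definite everywhere: convex.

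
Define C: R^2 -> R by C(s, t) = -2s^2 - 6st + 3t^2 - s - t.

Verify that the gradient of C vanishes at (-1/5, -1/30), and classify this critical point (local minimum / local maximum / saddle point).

∇C = (-4s - 6t - 1, -6s + 6t - 1); substituting (-1/5, -1/30) gives ∇C = (0, 0), so (-1/5, -1/30) is indeed a critical point.
The Hessian of C is constant: H = [[-4, -6], [-6, 6]].
det(H) = (-4)·6 − (-6)² = -60.
Since det(H) < 0, H is indefinite and the critical point is a saddle point.

saddle point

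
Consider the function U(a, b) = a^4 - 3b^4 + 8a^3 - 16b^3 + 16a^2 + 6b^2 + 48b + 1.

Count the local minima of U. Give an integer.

2

U separates as a function of a plus a function of b, so ∇U=0 decouples.
∂U/∂a = 4a(a + 2)(a + 4) = 0 at a ∈ {-4, -2, 0}; ∂U/∂b = -12(b - 1)(b + 1)(b + 4) = 0 at b ∈ {-4, -1, 1}.
The Hessian is diagonal: diag(U_aa, U_bb). Second derivatives: U_aa(-4)=32, U_aa(-2)=-16, U_aa(0)=32; U_bb(-4)=-180, U_bb(-1)=72, U_bb(1)=-120.
Local minima occur where both diagonal entries positive: (-4, -1), (0, -1). Count: 2.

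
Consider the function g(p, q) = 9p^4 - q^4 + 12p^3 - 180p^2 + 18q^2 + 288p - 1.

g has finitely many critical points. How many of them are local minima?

g separates as a function of p plus a function of q, so ∇g=0 decouples.
∂g/∂p = 36(p - 2)(p - 1)(p + 4) = 0 at p ∈ {-4, 1, 2}; ∂g/∂q = -4q(q - 3)(q + 3) = 0 at q ∈ {-3, 0, 3}.
The Hessian is diagonal: diag(g_pp, g_qq). Second derivatives: g_pp(-4)=1080, g_pp(1)=-180, g_pp(2)=216; g_qq(-3)=-72, g_qq(0)=36, g_qq(3)=-72.
Local minima occur where both diagonal entries positive: (-4, 0), (2, 0). Count: 2.

2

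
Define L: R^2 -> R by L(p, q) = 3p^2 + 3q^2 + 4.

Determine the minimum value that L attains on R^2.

4

L(p,q) separates as A(p) + B(q) + 4, so its minimum is min A + min B + 4.
A'(p) = 6p vanishes at p ∈ {0}; B'(q) = 6q vanishes at q ∈ {0}.
Local minima of A (where A''>0): A(0)=0. Local minima of B: B(0)=0.
So the global minimum of L is A(0) + B(0) + 4 = 0 + 0 + 4 = 4, attained at (0, 0).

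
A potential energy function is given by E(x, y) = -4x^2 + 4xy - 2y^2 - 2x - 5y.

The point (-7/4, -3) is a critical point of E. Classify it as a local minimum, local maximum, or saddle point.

The Hessian of E is constant: H = [[-8, 4], [4, -4]].
det(H) = (-8)·(-4) − 4² = 16.
det(H) > 0 and tr(H) = -12 < 0, so H is negative definite and the point is a local maximum.

local maximum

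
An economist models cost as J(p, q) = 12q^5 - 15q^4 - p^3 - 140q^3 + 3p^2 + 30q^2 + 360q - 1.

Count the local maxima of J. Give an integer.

2

J separates as a function of p plus a function of q, so ∇J=0 decouples.
∂J/∂p = -3p(p - 2) = 0 at p ∈ {0, 2}; ∂J/∂q = 60(q - 3)(q - 1)(q + 1)(q + 2) = 0 at q ∈ {-2, -1, 1, 3}.
The Hessian is diagonal: diag(J_pp, J_qq). Second derivatives: J_pp(0)=6, J_pp(2)=-6; J_qq(-2)=-900, J_qq(-1)=480, J_qq(1)=-720, J_qq(3)=2400.
Local maxima occur where both diagonal entries negative: (2, -2), (2, 1). Count: 2.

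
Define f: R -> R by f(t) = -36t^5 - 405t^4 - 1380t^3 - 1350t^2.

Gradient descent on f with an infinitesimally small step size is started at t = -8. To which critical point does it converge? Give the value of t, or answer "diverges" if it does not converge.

f'(t) = -180t(t + 1)(t + 3)(t + 5), so f'(-8) = -151200.
Gradient descent moves in the -f' direction, i.e. t is increasing.
The nearest critical point in that direction is t = -5, where f'' = 7200 > 0 (a local minimum). The iterate converges there.

-5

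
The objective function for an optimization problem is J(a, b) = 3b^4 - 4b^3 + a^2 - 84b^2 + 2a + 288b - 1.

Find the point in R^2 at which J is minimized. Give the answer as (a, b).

(-1, -4)

J(a,b) separates as P(a) + Q(b) − 1, so its minimum is min P + min Q − 1.
P'(a) = 2a + 2 vanishes at a ∈ {-1}; Q'(b) = 12(b - 3)(b - 2)(b + 4) vanishes at b ∈ {-4, 2, 3}.
Local minima of P (where P''>0): P(-1)=-1. Local minima of Q: Q(-4)=-1472, Q(3)=243.
So the global minimum of J is P(-1) + Q(-4) − 1 = -1 − 1472 − 1 = -1474, attained at (-1, -4).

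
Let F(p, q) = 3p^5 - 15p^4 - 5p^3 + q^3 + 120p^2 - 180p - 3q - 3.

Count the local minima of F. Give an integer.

F separates as a function of p plus a function of q, so ∇F=0 decouples.
∂F/∂p = 15(p - 3)(p - 2)(p - 1)(p + 2) = 0 at p ∈ {-2, 1, 2, 3}; ∂F/∂q = 3(q - 1)(q + 1) = 0 at q ∈ {-1, 1}.
The Hessian is diagonal: diag(F_pp, F_qq). Second derivatives: F_pp(-2)=-900, F_pp(1)=90, F_pp(2)=-60, F_pp(3)=150; F_qq(-1)=-6, F_qq(1)=6.
Local minima occur where both diagonal entries positive: (1, 1), (3, 1). Count: 2.

2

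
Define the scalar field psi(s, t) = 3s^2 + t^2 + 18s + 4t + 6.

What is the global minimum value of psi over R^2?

psi(s,t) separates as P(s) + Q(t) + 6, so its minimum is min P + min Q + 6.
P'(s) = 6s + 18 vanishes at s ∈ {-3}; Q'(t) = 2(t + 2) vanishes at t ∈ {-2}.
Local minima of P (where P''>0): P(-3)=-27. Local minima of Q: Q(-2)=-4.
So the global minimum of psi is P(-3) + Q(-2) + 6 = -27 − 4 + 6 = -25, attained at (-3, -2).

-25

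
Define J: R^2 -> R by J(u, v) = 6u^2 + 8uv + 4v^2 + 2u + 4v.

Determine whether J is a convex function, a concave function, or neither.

J is quadratic, so its Hessian is the constant matrix H = [[12, 8], [8, 8]].
det(H) = 32, tr(H) = 20.
det(H) > 0 and tr(H) > 0, so H is positive definite everywhere: convex.

convex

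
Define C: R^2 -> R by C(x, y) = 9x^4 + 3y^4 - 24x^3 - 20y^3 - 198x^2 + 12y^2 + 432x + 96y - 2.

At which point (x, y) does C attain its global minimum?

(-3, -1)

C(x,y) separates as P(x) + Q(y) − 2, so its minimum is min P + min Q − 2.
P'(x) = 36(x - 4)(x - 1)(x + 3) vanishes at x ∈ {-3, 1, 4}; Q'(y) = 12(y - 4)(y - 2)(y + 1) vanishes at y ∈ {-1, 2, 4}.
Local minima of P (where P''>0): P(-3)=-1701, P(4)=-672. Local minima of Q: Q(-1)=-61, Q(4)=64.
So the global minimum of C is P(-3) + Q(-1) − 2 = -1701 − 61 − 2 = -1764, attained at (-3, -1).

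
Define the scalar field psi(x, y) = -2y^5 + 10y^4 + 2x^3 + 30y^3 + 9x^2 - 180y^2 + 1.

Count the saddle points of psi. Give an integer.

psi separates as a function of x plus a function of y, so ∇psi=0 decouples.
∂psi/∂x = 6x(x + 3) = 0 at x ∈ {-3, 0}; ∂psi/∂y = -10y(y - 4)(y - 3)(y + 3) = 0 at y ∈ {-3, 0, 3, 4}.
The Hessian is diagonal: diag(psi_xx, psi_yy). Second derivatives: psi_xx(-3)=-18, psi_xx(0)=18; psi_yy(-3)=1260, psi_yy(0)=-360, psi_yy(3)=180, psi_yy(4)=-280.
Saddle points occur where the two diagonal entries have opposite signs: (-3, -3), (-3, 3), (0, 0), (0, 4). Count: 4.

4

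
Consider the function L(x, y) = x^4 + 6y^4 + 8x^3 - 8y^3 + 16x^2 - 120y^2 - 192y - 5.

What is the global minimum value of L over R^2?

-1669

L(x,y) separates as P(x) + Q(y) − 5, so its minimum is min P + min Q − 5.
P'(x) = 4x(x + 2)(x + 4) vanishes at x ∈ {-4, -2, 0}; Q'(y) = 24(y - 4)(y + 1)(y + 2) vanishes at y ∈ {-2, -1, 4}.
Local minima of P (where P''>0): P(-4)=0, P(0)=0. Local minima of Q: Q(-2)=64, Q(4)=-1664.
So the global minimum of L is P(-4) + Q(4) − 5 = 0 − 1664 − 5 = -1669, attained at (-4, 4).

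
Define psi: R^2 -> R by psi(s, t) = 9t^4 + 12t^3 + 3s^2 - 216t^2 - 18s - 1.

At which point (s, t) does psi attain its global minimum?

(3, -4)

psi(s,t) separates as P(s) + Q(t) − 1, so its minimum is min P + min Q − 1.
P'(s) = 6s - 18 vanishes at s ∈ {3}; Q'(t) = 36t(t - 3)(t + 4) vanishes at t ∈ {-4, 0, 3}.
Local minima of P (where P''>0): P(3)=-27. Local minima of Q: Q(-4)=-1920, Q(3)=-891.
So the global minimum of psi is P(3) + Q(-4) − 1 = -27 − 1920 − 1 = -1948, attained at (3, -4).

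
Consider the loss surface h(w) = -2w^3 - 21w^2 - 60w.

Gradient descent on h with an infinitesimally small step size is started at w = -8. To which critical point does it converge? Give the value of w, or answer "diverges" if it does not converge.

h'(w) = -6(w + 2)(w + 5), so h'(-8) = -108.
Gradient descent moves in the -h' direction, i.e. w is increasing.
The nearest critical point in that direction is w = -5, where h'' = 18 > 0 (a local minimum). The iterate converges there.

-5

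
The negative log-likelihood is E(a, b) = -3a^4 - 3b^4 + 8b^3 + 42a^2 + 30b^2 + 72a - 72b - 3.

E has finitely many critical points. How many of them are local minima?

E separates as a function of a plus a function of b, so ∇E=0 decouples.
∂E/∂a = -12(a - 3)(a + 1)(a + 2) = 0 at a ∈ {-2, -1, 3}; ∂E/∂b = -12(b - 3)(b - 1)(b + 2) = 0 at b ∈ {-2, 1, 3}.
The Hessian is diagonal: diag(E_aa, E_bb). Second derivatives: E_aa(-2)=-60, E_aa(-1)=48, E_aa(3)=-240; E_bb(-2)=-180, E_bb(1)=72, E_bb(3)=-120.
Local minima occur where both diagonal entries positive: (-1, 1). Count: 1.

1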